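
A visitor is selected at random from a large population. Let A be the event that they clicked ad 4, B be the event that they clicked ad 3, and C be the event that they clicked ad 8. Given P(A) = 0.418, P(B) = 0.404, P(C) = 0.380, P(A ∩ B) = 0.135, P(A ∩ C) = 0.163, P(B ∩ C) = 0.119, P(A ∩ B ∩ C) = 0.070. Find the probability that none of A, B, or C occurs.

P(A ∪ B ∪ C) = 0.418 + 0.404 + 0.380 − 0.135 − 0.163 − 0.119 + 0.070 = 0.855
P(none) = 1 − 0.855 = 0.145

0.145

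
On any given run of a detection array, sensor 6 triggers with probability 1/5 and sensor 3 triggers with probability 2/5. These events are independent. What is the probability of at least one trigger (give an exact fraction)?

13/25

Since the events are independent, P(none) is the product of the individual non-occurrence probabilities.
P(none) = (1 − 1/5) × (1 − 2/5) = 4/5 × 3/5 = 12/25
P(at least one) = 1 − 12/25 = 13/25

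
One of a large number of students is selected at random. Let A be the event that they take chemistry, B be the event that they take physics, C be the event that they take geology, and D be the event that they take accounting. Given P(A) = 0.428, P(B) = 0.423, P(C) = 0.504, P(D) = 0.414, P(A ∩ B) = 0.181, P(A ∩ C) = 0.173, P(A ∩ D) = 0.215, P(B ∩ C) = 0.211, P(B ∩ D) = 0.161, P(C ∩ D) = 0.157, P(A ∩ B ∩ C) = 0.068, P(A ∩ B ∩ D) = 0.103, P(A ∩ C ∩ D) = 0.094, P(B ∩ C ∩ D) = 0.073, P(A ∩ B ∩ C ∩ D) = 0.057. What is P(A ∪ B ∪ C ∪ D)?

Inclusion–exclusion gives
P(A ∪ B ∪ C ∪ D) = 0.428 + 0.423 + 0.504 + 0.414 − 0.181 − 0.173 − 0.215 − 0.211 − 0.161 − 0.157 + 0.068 + 0.103 + 0.094 + 0.073 − 0.057 = 0.952

0.952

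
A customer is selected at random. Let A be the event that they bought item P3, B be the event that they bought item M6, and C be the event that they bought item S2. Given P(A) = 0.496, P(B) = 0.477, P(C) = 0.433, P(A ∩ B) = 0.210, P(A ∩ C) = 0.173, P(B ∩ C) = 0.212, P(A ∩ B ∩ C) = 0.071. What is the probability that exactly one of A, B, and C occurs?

0.429

Using the inclusion–exclusion count for exactly one event:
P(exactly one) = 0.496 + 0.477 + 0.433 − 2·0.210 − 2·0.173 − 2·0.212 + 3·0.071 = 0.429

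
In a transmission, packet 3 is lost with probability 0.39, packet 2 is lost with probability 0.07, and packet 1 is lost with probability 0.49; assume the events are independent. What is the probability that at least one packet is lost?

Since the events are independent, P(none) is the product of the individual non-occurrence probabilities.
P(none) = (1 − 0.39) × (1 − 0.07) × (1 − 0.49) = 0.61 × 0.93 × 0.51 = 0.289323
P(at least one) = 1 − 0.289323 = 0.710677

0.710677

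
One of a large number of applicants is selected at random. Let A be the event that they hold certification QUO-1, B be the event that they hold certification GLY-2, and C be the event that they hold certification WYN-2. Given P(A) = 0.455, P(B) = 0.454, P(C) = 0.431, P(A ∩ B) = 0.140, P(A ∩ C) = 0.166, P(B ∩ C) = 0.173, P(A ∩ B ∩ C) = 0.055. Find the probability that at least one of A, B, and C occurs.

0.916

P(A ∪ B ∪ C) = 0.455 + 0.454 + 0.431 − 0.140 − 0.166 − 0.173 + 0.055 = 0.916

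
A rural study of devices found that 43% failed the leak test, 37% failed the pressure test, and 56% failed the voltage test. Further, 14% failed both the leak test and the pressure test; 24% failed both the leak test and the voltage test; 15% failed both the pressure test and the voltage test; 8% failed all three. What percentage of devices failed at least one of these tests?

91%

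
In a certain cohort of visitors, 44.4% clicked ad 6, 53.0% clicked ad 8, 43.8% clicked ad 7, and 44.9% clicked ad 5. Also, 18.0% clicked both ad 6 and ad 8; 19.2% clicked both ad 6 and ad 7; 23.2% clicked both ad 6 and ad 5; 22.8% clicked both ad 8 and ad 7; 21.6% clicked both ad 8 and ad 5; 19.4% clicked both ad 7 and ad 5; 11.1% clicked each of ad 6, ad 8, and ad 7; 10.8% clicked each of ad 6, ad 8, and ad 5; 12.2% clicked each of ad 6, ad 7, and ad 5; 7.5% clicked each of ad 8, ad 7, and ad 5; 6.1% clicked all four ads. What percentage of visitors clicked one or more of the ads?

97.4%

Inclusion–exclusion gives
P(at least one) = 44.4 + 53.0 + 43.8 + 44.9 − 18.0 − 19.2 − 23.2 − 22.8 − 21.6 − 19.4 + 11.1 + 10.8 + 12.2 + 7.5 − 6.1 = 97.4%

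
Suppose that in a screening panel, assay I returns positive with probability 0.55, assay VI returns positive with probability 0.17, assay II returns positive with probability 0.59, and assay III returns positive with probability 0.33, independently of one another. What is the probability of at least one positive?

0.89739955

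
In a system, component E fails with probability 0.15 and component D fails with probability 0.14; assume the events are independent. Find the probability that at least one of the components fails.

P(none) = (1 − 0.15) × (1 − 0.14) = 0.85 × 0.86 = 0.731
P(at least one) = 1 − 0.731 = 0.269

0.269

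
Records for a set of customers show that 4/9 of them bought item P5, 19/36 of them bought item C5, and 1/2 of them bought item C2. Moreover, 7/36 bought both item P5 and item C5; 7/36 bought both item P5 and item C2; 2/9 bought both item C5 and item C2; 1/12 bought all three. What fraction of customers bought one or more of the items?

17/18

P(≥1) = 4/9 + 19/36 + 1/2 − 7/36 − 7/36 − 2/9 + 1/12 = 17/18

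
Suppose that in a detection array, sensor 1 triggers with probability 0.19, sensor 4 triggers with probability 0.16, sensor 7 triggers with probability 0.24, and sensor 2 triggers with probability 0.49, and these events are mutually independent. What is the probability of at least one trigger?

Since the events are independent, P(none) is the product of the individual non-occurrence probabilities.
P(none) = (1 − 0.19) × (1 − 0.16) × (1 − 0.24) × (1 − 0.49) = 0.81 × 0.84 × 0.76 × 0.51 = 0.26372304
P(at least one) = 1 − 0.26372304 = 0.73627696

0.73627696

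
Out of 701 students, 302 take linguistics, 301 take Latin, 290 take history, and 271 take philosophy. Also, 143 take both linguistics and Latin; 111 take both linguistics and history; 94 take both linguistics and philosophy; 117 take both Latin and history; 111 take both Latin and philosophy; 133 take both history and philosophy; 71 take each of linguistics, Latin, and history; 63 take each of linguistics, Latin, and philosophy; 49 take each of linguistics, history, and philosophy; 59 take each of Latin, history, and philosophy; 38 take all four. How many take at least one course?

|at least one| = 302 + 301 + 290 + 271 − 143 − 111 − 94 − 117 − 111 − 133 + 71 + 63 + 49 + 59 − 38 = 659

659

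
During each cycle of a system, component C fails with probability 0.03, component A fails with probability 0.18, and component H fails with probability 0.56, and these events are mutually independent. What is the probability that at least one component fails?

0.650024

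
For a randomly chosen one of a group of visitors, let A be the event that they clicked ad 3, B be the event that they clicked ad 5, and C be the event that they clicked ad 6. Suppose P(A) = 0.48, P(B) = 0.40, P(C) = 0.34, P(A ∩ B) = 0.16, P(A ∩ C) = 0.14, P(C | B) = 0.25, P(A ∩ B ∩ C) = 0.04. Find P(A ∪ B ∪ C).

P(B ∩ C) = P(B)·P(C|B) = 0.40 × 0.25 = 0.10
By inclusion-exclusion,
P(A ∪ B ∪ C) = 0.48 + 0.40 + 0.34 − 0.16 − 0.14 − 0.10 + 0.04 = 0.86

0.86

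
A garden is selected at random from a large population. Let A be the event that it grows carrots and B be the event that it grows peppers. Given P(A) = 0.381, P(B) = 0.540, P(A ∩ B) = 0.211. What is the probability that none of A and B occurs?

0.290

P(A ∪ B) = 0.381 + 0.540 − 0.211 = 0.710
P(none) = 1 − 0.710 = 0.290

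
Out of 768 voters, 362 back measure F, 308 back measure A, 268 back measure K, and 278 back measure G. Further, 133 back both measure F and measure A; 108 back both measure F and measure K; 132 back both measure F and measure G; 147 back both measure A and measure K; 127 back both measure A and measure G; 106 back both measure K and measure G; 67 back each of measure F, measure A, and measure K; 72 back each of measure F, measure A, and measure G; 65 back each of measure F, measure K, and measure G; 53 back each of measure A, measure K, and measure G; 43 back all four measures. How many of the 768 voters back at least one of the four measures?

N(≥1) = 362 + 308 + 268 + 278 − 133 − 108 − 132 − 147 − 127 − 106 + 67 + 72 + 65 + 53 − 43 = 677

677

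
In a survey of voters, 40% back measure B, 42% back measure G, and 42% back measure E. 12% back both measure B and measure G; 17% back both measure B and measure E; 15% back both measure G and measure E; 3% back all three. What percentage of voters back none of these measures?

Using inclusion–exclusion:
P(at least one) = 40 + 42 + 42 − 12 − 17 − 15 + 3 = 83%
P(none) = 100% − 83% = 17%

17%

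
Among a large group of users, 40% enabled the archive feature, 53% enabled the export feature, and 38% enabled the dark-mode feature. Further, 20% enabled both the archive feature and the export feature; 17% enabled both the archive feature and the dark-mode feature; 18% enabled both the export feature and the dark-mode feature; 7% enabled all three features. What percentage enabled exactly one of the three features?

P(exactly one) = 40 + 53 + 38 − 2·20 − 2·17 − 2·18 + 3·7 = 42%

42%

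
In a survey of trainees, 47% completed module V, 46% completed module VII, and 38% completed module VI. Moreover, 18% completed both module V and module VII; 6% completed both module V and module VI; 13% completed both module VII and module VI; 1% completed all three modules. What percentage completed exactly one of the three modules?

P(exactly one) = 47 + 46 + 38 − 2·18 − 2·6 − 2·13 + 3·1 = 60%

60%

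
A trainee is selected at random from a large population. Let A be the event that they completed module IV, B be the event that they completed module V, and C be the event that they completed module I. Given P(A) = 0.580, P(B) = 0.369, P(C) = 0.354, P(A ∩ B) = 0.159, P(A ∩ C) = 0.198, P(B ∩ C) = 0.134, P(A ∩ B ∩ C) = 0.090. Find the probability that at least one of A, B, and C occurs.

0.902

By inclusion–exclusion:
P(A ∪ B ∪ C) = 0.580 + 0.369 + 0.354 − 0.159 − 0.198 − 0.134 + 0.090 = 0.902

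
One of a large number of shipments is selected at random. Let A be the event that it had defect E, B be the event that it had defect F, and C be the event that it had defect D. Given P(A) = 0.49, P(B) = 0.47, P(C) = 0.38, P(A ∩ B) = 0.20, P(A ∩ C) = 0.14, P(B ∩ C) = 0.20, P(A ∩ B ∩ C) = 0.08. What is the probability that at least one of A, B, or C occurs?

Apply inclusion-exclusion:
P(A ∪ B ∪ C) = 0.49 + 0.47 + 0.38 − 0.20 − 0.14 − 0.20 + 0.08 = 0.88

0.88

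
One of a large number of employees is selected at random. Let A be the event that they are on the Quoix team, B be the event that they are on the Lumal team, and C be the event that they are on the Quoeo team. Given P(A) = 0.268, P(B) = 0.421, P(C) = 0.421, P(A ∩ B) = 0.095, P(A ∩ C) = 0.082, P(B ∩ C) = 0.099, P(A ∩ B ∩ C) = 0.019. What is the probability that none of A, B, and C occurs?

0.147

P(A ∪ B ∪ C) = 0.268 + 0.421 + 0.421 − 0.095 − 0.082 − 0.099 + 0.019 = 0.853
P(none) = 1 − 0.853 = 0.147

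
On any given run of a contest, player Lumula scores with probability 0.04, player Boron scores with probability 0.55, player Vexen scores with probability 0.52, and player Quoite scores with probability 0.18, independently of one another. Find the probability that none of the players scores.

0.1700352

P(none) = (1 − 0.04) × (1 − 0.55) × (1 − 0.52) × (1 − 0.18) = 0.96 × 0.45 × 0.48 × 0.82 = 0.1700352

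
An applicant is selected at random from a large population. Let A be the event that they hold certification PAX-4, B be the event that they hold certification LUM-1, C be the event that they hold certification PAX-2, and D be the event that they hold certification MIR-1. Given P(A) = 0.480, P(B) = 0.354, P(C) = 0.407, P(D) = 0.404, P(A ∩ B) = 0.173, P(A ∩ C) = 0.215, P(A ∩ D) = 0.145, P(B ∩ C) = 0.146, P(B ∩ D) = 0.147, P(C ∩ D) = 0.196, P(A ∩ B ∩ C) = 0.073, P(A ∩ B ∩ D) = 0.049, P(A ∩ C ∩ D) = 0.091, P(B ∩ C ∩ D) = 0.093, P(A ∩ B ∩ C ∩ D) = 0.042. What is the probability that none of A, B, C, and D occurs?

Using inclusion–exclusion:
P(A ∪ B ∪ C ∪ D) = 0.480 + 0.354 + 0.407 + 0.404 − 0.173 − 0.215 − 0.145 − 0.146 − 0.147 − 0.196 + 0.073 + 0.049 + 0.091 + 0.093 − 0.042 = 0.887
P(none) = 1 − 0.887 = 0.113

0.113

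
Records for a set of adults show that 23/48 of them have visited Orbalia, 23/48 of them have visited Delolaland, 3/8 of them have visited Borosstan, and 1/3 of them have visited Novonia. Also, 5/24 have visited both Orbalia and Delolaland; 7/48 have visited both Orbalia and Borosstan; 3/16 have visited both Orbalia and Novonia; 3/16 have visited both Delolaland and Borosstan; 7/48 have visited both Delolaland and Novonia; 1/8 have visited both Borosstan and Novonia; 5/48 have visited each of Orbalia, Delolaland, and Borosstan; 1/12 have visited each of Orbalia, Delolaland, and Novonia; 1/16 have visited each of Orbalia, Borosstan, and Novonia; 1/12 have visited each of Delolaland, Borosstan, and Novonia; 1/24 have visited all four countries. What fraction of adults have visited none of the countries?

1/24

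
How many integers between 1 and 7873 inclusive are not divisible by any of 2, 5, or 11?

Inclusion–exclusion gives
floor(7873/2) + floor(7873/5) + floor(7873/11) − floor(7873/10) − floor(7873/22) − floor(7873/55) + floor(7873/110) = 3936 + 1574 + 715 − 787 − 357 − 143 + 71 = 5009
7873 − 5009 = 2864

2864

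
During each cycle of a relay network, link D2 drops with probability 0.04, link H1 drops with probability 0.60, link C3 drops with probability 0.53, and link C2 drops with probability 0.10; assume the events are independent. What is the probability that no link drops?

Since the events are independent, P(none) is the product of the individual non-occurrence probabilities.
P(none) = (1 − 0.04) × (1 − 0.60) × (1 − 0.53) × (1 − 0.10) = 0.96 × 0.40 × 0.47 × 0.90 = 0.162432

0.162432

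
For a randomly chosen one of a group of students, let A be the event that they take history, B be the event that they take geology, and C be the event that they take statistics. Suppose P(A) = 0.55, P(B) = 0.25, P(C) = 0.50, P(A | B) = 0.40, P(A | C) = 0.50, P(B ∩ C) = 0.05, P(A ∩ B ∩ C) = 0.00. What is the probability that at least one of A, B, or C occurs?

P(A ∩ B) = P(B)·P(A|B) = 0.25 × 0.40 = 0.10
P(A ∩ C) = P(C)·P(A|C) = 0.50 × 0.50 = 0.25
By inclusion–exclusion:
P(A ∪ B ∪ C) = 0.55 + 0.25 + 0.50 − 0.10 − 0.25 − 0.05 + 0.00 = 0.90

0.90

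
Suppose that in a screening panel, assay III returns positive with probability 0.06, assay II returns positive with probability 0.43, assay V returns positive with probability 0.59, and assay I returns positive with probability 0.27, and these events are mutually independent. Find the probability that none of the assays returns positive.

0.16036494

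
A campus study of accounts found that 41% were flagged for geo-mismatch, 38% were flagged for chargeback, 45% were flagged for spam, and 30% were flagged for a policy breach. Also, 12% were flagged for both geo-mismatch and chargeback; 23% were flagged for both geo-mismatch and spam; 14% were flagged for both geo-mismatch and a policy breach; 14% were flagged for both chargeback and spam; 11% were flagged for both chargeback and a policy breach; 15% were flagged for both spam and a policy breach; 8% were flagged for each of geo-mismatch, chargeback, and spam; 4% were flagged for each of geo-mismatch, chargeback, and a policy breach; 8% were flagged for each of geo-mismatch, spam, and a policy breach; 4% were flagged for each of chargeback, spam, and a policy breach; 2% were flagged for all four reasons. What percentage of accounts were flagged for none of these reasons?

13%

P(at least one) = 41 + 38 + 45 + 30 − 12 − 23 − 14 − 14 − 11 − 15 + 8 + 4 + 8 + 4 − 2 = 87%
P(none) = 100% − 87% = 13%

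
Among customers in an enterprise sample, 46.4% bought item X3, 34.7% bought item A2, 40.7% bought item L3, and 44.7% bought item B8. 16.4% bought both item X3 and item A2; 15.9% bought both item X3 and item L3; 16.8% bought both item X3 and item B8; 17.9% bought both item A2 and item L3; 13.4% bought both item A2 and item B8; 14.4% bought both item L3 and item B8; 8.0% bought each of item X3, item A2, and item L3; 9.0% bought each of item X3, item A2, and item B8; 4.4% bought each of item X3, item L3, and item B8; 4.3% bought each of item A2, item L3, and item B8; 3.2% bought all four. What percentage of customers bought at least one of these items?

By inclusion-exclusion,
P(≥1) = 46.4 + 34.7 + 40.7 + 44.7 − 16.4 − 15.9 − 16.8 − 17.9 − 13.4 − 14.4 + 8.0 + 9.0 + 4.4 + 4.3 − 3.2 = 94.2%

94.2%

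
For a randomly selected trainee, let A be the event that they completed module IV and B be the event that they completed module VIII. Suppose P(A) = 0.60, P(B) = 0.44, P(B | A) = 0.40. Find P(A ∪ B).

P(A ∩ B) = P(A)·P(B|A) = 0.60 × 0.40 = 0.24
P(A ∪ B) = 0.60 + 0.44 − 0.24 = 0.80

0.80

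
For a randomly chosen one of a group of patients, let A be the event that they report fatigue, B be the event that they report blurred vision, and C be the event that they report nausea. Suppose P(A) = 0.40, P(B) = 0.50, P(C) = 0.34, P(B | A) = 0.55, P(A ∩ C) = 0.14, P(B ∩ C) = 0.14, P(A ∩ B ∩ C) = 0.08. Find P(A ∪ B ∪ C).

0.82

P(A ∩ B) = P(A)·P(B|A) = 0.40 × 0.55 = 0.22
P(A ∪ B ∪ C) = 0.40 + 0.50 + 0.34 − 0.22 − 0.14 − 0.14 + 0.08 = 0.82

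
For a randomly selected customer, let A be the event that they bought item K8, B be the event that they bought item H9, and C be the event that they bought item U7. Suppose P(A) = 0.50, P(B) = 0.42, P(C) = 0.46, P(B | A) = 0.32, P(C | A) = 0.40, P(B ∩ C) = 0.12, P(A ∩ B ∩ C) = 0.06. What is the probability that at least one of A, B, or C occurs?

P(A ∩ B) = P(A)·P(B|A) = 0.50 × 0.32 = 0.16
P(A ∩ C) = P(A)·P(C|A) = 0.50 × 0.40 = 0.20
Apply inclusion-exclusion:
P(A ∪ B ∪ C) = 0.50 + 0.42 + 0.46 − 0.16 − 0.20 − 0.12 + 0.06 = 0.96

0.96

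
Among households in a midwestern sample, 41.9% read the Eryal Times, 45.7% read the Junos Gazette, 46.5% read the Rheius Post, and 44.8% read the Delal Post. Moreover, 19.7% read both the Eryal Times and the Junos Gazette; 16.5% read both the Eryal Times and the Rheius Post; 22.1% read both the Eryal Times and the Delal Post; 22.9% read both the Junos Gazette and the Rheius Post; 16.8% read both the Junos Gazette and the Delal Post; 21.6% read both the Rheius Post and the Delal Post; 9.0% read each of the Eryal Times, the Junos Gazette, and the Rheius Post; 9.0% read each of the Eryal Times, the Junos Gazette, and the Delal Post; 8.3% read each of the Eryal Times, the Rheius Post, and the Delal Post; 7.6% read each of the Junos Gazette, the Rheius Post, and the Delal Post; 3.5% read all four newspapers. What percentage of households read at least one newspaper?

P(≥1) = 41.9 + 45.7 + 46.5 + 44.8 − 19.7 − 16.5 − 22.1 − 22.9 − 16.8 − 21.6 + 9.0 + 9.0 + 8.3 + 7.6 − 3.5 = 89.7%

89.7%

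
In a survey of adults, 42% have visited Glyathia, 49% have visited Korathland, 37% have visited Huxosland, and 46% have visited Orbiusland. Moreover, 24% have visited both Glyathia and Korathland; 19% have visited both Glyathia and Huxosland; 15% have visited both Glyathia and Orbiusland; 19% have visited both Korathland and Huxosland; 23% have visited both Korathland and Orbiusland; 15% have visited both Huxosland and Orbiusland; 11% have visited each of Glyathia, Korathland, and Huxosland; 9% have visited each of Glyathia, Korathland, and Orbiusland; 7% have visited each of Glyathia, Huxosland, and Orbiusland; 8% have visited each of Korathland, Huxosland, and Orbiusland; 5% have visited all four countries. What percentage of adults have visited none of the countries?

Inclusion–exclusion gives
P(at least one) = 42 + 49 + 37 + 46 − 24 − 19 − 15 − 19 − 23 − 15 + 11 + 9 + 7 + 8 − 5 = 89%
P(none) = 100% − 89% = 11%

11%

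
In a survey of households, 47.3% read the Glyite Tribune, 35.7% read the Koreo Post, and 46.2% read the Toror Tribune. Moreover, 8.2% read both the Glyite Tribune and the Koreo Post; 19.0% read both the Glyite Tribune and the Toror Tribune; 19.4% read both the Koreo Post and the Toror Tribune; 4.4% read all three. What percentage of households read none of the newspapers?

13.0%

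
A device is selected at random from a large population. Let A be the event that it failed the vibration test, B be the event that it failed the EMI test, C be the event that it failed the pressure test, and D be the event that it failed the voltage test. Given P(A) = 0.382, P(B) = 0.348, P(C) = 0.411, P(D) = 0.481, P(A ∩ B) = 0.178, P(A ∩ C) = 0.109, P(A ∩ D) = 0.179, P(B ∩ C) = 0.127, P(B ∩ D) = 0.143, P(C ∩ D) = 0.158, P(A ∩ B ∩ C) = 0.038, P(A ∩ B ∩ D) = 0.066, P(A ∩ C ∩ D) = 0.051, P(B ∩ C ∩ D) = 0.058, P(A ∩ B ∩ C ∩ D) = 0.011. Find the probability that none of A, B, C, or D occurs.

0.070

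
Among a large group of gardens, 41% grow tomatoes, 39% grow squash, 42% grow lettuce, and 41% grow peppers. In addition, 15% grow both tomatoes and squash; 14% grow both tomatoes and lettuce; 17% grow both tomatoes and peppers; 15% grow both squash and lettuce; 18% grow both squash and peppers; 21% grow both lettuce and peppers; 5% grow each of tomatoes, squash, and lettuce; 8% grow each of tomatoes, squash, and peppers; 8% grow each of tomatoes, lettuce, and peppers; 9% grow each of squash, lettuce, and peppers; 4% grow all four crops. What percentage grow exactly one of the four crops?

P(exactly one) = 41 + 39 + 42 + 41 − 2·15 − 2·14 − 2·17 − 2·15 − 2·18 − 2·21 + 3·5 + 3·8 + 3·8 + 3·9 − 4·4 = 37%

37%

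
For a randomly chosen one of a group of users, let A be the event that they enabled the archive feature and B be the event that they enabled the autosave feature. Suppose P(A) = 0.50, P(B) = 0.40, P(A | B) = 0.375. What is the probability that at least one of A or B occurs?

0.75

P(A ∩ B) = P(B)·P(A|B) = 0.40 × 0.375 = 0.15
Using inclusion–exclusion:
P(A ∪ B) = 0.50 + 0.40 − 0.15 = 0.75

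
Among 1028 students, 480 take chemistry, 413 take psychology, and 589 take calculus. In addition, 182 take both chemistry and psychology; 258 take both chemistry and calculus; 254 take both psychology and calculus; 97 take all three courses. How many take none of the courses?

143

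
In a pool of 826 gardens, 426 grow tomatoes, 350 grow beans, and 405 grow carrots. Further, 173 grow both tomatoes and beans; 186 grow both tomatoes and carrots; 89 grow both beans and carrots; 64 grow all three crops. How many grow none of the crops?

Using inclusion–exclusion:
|at least one| = 426 + 350 + 405 − 173 − 186 − 89 + 64 = 797
None: 826 − 797 = 29

29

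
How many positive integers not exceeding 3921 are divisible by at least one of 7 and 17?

758

floor(3921/7) + floor(3921/17) − floor(3921/119) = 560 + 230 − 32 = 758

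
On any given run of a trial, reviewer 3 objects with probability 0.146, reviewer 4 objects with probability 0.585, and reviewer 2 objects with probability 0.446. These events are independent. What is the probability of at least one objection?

0.80365686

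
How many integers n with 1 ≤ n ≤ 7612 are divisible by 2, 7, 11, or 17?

4822

Apply inclusion-exclusion:
3806 + 1087 + 692 + 447 − 543 − 346 − 223 − 98 − 63 − 40 + 49 + 31 + 20 + 5 − 2 = 4822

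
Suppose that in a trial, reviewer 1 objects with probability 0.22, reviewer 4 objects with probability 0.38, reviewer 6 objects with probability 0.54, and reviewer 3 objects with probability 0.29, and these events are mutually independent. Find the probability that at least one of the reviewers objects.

0.84205624

Independence gives P(none) = ∏(1 − pᵢ).
P(none) = (1 − 0.22) × (1 − 0.38) × (1 − 0.54) × (1 − 0.29) = 0.78 × 0.62 × 0.46 × 0.71 = 0.15794376
P(at least one) = 1 − 0.15794376 = 0.84205624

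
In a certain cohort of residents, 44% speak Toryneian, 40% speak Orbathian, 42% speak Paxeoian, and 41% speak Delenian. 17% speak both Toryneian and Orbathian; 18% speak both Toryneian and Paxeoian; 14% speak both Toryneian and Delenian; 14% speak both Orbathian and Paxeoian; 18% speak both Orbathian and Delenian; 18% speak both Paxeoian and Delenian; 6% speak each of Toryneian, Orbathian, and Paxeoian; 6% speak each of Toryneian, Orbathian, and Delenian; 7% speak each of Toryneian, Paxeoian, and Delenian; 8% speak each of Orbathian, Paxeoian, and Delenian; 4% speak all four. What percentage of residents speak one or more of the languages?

P(union) = 44 + 40 + 42 + 41 − 17 − 18 − 14 − 14 − 18 − 18 + 6 + 6 + 7 + 8 − 4 = 91%

91%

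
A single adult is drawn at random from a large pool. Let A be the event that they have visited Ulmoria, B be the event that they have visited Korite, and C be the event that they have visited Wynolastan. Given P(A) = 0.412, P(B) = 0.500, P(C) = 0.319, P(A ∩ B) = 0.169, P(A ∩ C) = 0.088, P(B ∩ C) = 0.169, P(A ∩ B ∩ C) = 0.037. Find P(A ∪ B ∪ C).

0.842

Inclusion–exclusion gives
P(A ∪ B ∪ C) = 0.412 + 0.500 + 0.319 − 0.169 − 0.088 − 0.169 + 0.037 = 0.842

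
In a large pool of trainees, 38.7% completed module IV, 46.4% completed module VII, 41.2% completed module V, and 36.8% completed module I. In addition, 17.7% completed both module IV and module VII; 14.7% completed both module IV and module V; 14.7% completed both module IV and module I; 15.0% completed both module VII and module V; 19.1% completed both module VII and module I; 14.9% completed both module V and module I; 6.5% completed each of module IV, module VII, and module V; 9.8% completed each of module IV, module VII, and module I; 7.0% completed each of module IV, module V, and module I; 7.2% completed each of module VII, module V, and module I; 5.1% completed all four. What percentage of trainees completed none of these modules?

7.6%

P(union) = 38.7 + 46.4 + 41.2 + 36.8 − 17.7 − 14.7 − 14.7 − 15.0 − 19.1 − 14.9 + 6.5 + 9.8 + 7.0 + 7.2 − 5.1 = 92.4%
P(none) = 100% − 92.4% = 7.6%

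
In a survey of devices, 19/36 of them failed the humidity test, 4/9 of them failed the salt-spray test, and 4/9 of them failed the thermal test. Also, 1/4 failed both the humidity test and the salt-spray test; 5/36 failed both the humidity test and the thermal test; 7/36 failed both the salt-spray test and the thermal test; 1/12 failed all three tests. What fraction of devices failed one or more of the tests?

Apply inclusion-exclusion:
P(≥1) = 19/36 + 4/9 + 4/9 − 1/4 − 5/36 − 7/36 + 1/12 = 11/12

11/12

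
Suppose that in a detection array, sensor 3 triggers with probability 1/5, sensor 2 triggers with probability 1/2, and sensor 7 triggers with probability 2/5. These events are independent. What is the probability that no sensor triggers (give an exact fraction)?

Independence gives P(none) = ∏(1 − pᵢ).
P(none) = (1 − 1/5) × (1 − 1/2) × (1 − 2/5) = 4/5 × 1/2 × 3/5 = 6/25

6/25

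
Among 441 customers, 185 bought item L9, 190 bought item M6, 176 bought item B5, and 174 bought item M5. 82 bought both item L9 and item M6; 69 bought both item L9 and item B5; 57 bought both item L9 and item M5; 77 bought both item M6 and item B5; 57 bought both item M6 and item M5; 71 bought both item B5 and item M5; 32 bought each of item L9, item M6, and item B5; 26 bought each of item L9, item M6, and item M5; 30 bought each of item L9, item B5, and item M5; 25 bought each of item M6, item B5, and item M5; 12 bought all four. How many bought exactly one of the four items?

N(exactly one) = 185 + 190 + 176 + 174 − 2·82 − 2·69 − 2·57 − 2·77 − 2·57 − 2·71 + 3·32 + 3·26 + 3·30 + 3·25 − 4·12 = 190

190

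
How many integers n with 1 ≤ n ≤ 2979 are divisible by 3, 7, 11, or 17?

1523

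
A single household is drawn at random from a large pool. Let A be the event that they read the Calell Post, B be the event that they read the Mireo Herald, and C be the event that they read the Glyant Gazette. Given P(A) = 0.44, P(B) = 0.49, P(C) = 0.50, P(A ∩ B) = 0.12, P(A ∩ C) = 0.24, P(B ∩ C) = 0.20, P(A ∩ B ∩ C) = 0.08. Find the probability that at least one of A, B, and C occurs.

0.95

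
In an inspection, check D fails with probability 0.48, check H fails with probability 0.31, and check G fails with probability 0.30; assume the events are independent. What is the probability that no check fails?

Since the events are independent, P(none) is the product of the individual non-occurrence probabilities.
P(none) = (1 − 0.48) × (1 − 0.31) × (1 − 0.30) = 0.52 × 0.69 × 0.70 = 0.25116

0.25116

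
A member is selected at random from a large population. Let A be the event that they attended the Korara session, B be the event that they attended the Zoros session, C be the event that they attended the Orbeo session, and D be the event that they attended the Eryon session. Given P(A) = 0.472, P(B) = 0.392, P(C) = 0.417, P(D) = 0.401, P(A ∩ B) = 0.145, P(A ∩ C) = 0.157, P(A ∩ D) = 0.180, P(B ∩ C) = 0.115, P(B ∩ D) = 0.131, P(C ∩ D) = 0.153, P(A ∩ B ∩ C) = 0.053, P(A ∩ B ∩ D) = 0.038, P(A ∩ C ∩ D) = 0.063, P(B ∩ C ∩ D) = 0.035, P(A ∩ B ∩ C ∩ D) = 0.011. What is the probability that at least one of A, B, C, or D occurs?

Using inclusion–exclusion:
P(A ∪ B ∪ C ∪ D) = 0.472 + 0.392 + 0.417 + 0.401 − 0.145 − 0.157 − 0.180 − 0.115 − 0.131 − 0.153 + 0.053 + 0.038 + 0.063 + 0.035 − 0.011 = 0.979

0.979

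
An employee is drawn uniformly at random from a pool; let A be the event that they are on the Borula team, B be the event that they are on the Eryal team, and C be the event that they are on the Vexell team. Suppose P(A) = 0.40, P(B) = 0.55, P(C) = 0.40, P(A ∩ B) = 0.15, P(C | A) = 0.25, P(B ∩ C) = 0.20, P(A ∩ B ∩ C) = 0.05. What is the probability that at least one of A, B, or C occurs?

0.95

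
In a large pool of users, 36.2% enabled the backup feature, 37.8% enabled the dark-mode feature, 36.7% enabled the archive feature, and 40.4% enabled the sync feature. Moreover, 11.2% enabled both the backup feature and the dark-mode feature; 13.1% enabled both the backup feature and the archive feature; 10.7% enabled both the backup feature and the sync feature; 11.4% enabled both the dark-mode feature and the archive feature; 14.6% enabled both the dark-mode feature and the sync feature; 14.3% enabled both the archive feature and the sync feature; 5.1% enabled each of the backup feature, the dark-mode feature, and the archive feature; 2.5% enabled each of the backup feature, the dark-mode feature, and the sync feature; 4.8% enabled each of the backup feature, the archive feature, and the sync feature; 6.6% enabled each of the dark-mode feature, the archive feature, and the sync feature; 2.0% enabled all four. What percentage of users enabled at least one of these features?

92.8%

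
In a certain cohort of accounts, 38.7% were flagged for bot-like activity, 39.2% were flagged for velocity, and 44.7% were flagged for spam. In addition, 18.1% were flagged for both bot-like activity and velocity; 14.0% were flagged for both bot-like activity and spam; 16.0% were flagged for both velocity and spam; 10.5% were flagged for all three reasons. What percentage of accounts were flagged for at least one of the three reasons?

By inclusion-exclusion,
P(at least one) = 38.7 + 39.2 + 44.7 − 18.1 − 14.0 − 16.0 + 10.5 = 85.0%

85.0%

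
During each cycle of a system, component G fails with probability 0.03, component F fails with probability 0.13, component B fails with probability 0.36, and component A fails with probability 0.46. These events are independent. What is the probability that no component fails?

Independence gives P(none) = ∏(1 − pᵢ).
P(none) = (1 − 0.03) × (1 − 0.13) × (1 − 0.36) × (1 − 0.46) = 0.97 × 0.87 × 0.64 × 0.54 = 0.29165184

0.29165184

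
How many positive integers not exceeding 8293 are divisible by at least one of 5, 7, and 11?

3123

Using inclusion–exclusion:
1658 + 1184 + 753 − 236 − 150 − 107 + 21 = 3123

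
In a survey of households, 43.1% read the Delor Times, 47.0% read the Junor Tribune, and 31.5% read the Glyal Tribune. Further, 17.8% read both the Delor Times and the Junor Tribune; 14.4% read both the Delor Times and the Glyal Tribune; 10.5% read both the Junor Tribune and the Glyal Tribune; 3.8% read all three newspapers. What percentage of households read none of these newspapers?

17.3%

By inclusion–exclusion:
P(≥1) = 43.1 + 47.0 + 31.5 − 17.8 − 14.4 − 10.5 + 3.8 = 82.7%
P(none) = 100% − 82.7% = 17.3%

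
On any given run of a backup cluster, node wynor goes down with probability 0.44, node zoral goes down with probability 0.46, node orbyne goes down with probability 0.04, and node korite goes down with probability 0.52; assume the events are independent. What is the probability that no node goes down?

0.13934592

Since the events are independent, P(none) is the product of the individual non-occurrence probabilities.
P(none) = (1 − 0.44) × (1 − 0.46) × (1 − 0.04) × (1 − 0.52) = 0.56 × 0.54 × 0.96 × 0.48 = 0.13934592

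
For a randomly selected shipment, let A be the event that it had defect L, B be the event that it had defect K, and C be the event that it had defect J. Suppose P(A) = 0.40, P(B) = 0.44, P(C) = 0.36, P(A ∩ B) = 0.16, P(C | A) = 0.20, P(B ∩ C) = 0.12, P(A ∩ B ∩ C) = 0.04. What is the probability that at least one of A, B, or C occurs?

P(A ∩ C) = P(A)·P(C|A) = 0.40 × 0.20 = 0.08
Apply inclusion-exclusion:
P(A ∪ B ∪ C) = 0.40 + 0.44 + 0.36 − 0.16 − 0.08 − 0.12 + 0.04 = 0.88

0.88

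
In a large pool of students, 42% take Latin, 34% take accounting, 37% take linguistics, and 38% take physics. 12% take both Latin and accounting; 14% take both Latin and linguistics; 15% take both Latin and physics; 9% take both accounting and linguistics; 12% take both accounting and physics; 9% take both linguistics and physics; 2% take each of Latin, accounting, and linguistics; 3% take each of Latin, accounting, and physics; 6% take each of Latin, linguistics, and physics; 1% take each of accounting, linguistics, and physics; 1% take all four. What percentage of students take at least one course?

By inclusion–exclusion:
P(union) = 42 + 34 + 37 + 38 − 12 − 14 − 15 − 9 − 12 − 9 + 2 + 3 + 6 + 1 − 1 = 91%

91%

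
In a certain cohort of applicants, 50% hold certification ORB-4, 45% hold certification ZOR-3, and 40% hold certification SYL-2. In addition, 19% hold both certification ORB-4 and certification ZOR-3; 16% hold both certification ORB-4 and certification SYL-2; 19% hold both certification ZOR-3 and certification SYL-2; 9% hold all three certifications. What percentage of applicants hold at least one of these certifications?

90%

Inclusion–exclusion gives
P(union) = 50 + 45 + 40 − 19 − 16 − 19 + 9 = 90%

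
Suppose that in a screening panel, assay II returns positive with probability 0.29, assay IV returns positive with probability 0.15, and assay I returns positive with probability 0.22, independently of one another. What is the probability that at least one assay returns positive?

0.52927

P(none) = (1 − 0.29) × (1 − 0.15) × (1 − 0.22) = 0.71 × 0.85 × 0.78 = 0.47073
P(at least one) = 1 − 0.47073 = 0.52927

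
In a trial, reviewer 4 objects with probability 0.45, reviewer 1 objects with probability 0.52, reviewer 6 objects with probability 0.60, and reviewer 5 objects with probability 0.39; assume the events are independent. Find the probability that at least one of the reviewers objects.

P(none) = (1 − 0.45) × (1 − 0.52) × (1 − 0.60) × (1 − 0.39) = 0.55 × 0.48 × 0.40 × 0.61 = 0.064416
P(at least one) = 1 − 0.064416 = 0.935584

0.935584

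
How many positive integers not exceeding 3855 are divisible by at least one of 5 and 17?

Inclusion–exclusion gives
floor(3855/5) + floor(3855/17) − floor(3855/85) = 771 + 226 − 45 = 952

952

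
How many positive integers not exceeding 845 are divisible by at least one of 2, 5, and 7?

555

By inclusion–exclusion:
422 + 169 + 120 − 84 − 60 − 24 + 12 = 555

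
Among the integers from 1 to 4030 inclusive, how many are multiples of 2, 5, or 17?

By inclusion–exclusion:
floor(4030/2) + floor(4030/5) + floor(4030/17) − floor(4030/10) − floor(4030/34) − floor(4030/85) + floor(4030/170) = 2015 + 806 + 237 − 403 − 118 − 47 + 23 = 2513

2513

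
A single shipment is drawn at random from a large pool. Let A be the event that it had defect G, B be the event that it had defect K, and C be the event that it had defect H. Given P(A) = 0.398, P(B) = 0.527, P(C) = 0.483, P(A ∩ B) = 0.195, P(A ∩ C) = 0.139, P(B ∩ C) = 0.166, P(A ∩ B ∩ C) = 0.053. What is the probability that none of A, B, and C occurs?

P(A ∪ B ∪ C) = 0.398 + 0.527 + 0.483 − 0.195 − 0.139 − 0.166 + 0.053 = 0.961
P(none) = 1 − 0.961 = 0.039

0.039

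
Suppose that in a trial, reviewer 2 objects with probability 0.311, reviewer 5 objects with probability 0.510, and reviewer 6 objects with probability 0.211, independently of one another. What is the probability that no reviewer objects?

0.26637429

P(none) = (1 − 0.311) × (1 − 0.510) × (1 − 0.211) = 0.689 × 0.490 × 0.789 = 0.26637429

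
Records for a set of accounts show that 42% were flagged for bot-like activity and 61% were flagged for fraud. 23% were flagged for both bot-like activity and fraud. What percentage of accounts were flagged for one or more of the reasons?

P(≥1) = 42 + 61 − 23 = 80%

80%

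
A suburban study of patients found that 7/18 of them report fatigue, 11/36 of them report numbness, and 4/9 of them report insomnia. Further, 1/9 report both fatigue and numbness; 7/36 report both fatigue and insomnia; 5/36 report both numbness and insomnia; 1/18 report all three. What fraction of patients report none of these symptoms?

Apply inclusion-exclusion:
P(union) = 7/18 + 11/36 + 4/9 − 1/9 − 7/36 − 5/36 + 1/18 = 3/4
P(none) = 1 − 3/4 = 1/4

1/4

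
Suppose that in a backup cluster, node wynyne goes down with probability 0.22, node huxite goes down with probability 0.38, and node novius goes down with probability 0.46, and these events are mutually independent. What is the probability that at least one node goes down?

P(none) = (1 − 0.22) × (1 − 0.38) × (1 − 0.46) = 0.78 × 0.62 × 0.54 = 0.261144
P(at least one) = 1 − 0.261144 = 0.738856

0.738856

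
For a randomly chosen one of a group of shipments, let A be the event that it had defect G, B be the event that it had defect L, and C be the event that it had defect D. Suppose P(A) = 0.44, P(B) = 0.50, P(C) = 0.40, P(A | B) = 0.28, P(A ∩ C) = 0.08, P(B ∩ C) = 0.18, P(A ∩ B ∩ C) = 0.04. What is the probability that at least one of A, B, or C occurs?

0.98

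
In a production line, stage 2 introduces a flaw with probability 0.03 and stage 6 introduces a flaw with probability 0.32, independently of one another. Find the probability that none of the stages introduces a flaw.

0.6596

P(none) = (1 − 0.03) × (1 − 0.32) = 0.97 × 0.68 = 0.6596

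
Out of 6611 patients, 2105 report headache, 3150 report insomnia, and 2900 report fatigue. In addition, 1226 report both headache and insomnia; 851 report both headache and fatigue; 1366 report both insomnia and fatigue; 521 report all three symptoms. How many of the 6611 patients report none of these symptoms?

1378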